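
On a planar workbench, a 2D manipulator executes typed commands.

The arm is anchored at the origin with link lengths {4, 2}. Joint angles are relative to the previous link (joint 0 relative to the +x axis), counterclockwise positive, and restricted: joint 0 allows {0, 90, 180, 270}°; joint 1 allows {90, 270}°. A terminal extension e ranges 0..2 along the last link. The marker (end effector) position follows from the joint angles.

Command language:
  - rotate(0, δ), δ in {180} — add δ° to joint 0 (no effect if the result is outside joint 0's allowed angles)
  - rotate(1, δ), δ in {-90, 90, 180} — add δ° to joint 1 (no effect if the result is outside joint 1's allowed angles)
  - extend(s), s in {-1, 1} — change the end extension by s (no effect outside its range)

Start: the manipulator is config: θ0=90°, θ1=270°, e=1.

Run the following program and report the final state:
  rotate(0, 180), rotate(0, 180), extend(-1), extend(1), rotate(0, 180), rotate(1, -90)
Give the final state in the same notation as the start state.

config: θ0=270°, θ1=270°, e=1

initial: config: θ0=90°, θ1=270°, e=1
1. rotate(0, 180) → config: θ0=270°, θ1=270°, e=1
2. rotate(0, 180) → config: θ0=90°, θ1=270°, e=1
3. extend(-1) → config: θ0=90°, θ1=270°, e=0
4. extend(1) → config: θ0=90°, θ1=270°, e=1
5. rotate(0, 180) → config: θ0=270°, θ1=270°, e=1
6. rotate(1, -90) → config: θ0=270°, θ1=270°, e=1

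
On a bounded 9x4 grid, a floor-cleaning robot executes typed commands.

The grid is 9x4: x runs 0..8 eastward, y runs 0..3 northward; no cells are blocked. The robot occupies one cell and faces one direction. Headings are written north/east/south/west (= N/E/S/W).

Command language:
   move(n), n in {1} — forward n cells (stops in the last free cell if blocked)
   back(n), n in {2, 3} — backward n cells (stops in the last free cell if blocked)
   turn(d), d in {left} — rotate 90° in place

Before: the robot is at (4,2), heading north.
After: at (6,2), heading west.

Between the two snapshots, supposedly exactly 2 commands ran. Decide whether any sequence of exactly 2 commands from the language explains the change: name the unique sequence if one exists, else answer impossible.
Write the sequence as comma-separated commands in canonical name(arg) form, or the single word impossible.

key: running back(2) before turn(left) would end elsewhere — order is forced
start: at (4,2), heading north
step 1 (turn(left)): at (4,2), heading west
step 2 (back(2)): at (6,2), heading west
uniquely the one of 16 2-step routes that fits.

turn(left), back(2)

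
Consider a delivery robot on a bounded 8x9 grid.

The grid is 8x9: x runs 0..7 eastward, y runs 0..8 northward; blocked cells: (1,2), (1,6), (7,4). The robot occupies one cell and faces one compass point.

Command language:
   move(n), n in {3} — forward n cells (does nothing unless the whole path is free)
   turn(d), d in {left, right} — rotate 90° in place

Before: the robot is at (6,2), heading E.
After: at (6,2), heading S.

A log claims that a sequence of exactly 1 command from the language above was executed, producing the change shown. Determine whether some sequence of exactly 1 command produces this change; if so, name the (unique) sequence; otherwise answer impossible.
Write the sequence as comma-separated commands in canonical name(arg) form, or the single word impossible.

turn(right)

key: parked at (6,2) the whole time — nothing moves the robot
t0: at (6,2), heading E
t=1 turn(right) ⇒ at (6,2), heading S
no other 1-command option fits: unique.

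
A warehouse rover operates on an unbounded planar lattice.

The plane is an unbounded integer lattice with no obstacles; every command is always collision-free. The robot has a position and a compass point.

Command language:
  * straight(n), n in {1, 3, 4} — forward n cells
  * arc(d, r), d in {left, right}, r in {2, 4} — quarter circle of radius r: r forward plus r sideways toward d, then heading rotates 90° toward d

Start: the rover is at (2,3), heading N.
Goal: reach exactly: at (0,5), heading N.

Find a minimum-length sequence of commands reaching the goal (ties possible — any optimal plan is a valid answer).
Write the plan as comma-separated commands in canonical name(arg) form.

begin: at (2,3), heading N
step 1 (arc(left, 4)): at (-2,7), heading W
step 2 (arc(left, 4)): at (-6,3), heading S
step 3 (arc(left, 2)): at (-4,1), heading E
step 4 (arc(left, 4)): at (0,5), heading N
nothing shorter than 4 reaches the goal.

arc(left, 4), arc(left, 4), arc(left, 2), arc(left, 4)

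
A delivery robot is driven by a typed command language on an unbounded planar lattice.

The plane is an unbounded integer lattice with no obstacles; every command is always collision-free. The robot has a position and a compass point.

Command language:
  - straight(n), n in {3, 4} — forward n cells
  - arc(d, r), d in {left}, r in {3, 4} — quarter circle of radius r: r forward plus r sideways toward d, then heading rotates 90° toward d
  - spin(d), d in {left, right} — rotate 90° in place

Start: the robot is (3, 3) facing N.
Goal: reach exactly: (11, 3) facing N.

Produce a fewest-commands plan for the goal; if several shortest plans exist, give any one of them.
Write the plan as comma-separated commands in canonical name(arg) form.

begin: (3, 3) facing N
1. spin(left) → (3, 3) facing W
2. spin(left) → (3, 3) facing S
3. arc(left, 4) → (7, -1) facing E
4. arc(left, 4) → (11, 3) facing N
nothing shorter than 4 reaches the goal.

spin(left), spin(left), arc(left, 4), arc(left, 4)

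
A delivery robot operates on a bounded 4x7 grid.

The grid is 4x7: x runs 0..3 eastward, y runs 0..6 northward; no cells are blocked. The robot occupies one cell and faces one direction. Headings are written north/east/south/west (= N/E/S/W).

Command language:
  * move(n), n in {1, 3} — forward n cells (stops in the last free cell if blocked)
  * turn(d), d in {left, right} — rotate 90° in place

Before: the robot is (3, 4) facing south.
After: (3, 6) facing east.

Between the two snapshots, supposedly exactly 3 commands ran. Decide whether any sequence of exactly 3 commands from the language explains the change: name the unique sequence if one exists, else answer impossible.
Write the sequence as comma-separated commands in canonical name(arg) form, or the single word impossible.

every 3-command combo misses the target.

impossible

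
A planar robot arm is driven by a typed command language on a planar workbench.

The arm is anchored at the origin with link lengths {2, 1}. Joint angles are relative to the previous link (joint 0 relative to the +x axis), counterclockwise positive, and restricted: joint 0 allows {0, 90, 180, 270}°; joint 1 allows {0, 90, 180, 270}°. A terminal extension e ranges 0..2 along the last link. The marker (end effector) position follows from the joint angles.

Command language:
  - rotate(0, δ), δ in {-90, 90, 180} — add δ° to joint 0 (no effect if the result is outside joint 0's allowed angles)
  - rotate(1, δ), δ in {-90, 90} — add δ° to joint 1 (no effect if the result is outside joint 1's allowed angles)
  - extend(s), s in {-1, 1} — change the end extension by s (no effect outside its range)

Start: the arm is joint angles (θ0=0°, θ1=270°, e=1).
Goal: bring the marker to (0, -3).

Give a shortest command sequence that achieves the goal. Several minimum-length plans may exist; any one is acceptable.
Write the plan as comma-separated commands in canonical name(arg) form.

initial: joint angles (θ0=0°, θ1=270°, e=1)
[1] after rotate(1, 90): joint angles (θ0=0°, θ1=0°, e=1)
[2] after extend(-1): joint angles (θ0=0°, θ1=0°, e=0)
[3] after rotate(0, -90): joint angles (θ0=270°, θ1=0°, e=0)
minimal: 3 command(s), checked below 3.

rotate(1, 90), extend(-1), rotate(0, -90)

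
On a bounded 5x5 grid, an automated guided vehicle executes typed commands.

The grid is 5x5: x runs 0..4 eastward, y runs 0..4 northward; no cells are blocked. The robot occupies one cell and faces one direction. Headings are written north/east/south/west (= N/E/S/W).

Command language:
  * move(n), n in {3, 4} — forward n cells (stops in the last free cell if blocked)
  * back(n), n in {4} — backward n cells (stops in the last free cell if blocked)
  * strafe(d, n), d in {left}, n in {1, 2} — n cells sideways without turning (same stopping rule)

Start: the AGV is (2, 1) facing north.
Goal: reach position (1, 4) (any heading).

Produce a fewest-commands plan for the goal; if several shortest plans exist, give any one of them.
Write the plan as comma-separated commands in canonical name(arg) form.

strafe(left, 1), move(4)

begin: (2, 1) facing north
t=1 strafe(left, 1) ⇒ (1, 1) facing north
t=2 move(4) ⇒ (1, 4) facing north
minimal: 2 command(s), checked below 2.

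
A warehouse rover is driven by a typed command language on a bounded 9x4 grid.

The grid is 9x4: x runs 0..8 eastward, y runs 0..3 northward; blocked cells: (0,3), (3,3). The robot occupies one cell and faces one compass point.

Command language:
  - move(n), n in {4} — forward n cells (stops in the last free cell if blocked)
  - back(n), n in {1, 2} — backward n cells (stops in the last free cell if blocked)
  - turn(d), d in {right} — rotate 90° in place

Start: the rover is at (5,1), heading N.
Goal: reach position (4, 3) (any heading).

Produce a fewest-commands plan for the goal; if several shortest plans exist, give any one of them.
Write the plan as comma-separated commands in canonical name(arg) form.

from: at (5,1), heading N
1. move(4) → at (5,3), heading N
2. turn(right) → at (5,3), heading E
3. back(2) → at (4,3), heading E
no 2-step plan works, so 3 is optimal.

move(4), turn(right), back(2)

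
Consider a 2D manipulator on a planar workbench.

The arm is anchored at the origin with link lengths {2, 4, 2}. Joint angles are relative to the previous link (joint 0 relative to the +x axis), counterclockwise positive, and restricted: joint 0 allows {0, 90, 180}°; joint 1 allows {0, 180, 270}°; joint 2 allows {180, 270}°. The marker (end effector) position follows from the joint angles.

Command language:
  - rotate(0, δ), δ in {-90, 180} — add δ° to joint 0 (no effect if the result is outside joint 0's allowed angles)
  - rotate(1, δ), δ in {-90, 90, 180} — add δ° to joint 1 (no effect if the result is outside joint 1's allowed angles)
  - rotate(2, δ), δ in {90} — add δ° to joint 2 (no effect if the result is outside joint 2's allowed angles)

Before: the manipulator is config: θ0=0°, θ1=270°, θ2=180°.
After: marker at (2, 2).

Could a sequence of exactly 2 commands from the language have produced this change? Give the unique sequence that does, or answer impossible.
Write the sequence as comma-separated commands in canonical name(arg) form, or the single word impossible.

key: running rotate(0, -90) before rotate(0, 180) would end elsewhere — order is forced
start: config: θ0=0°, θ1=270°, θ2=180°
t=1 rotate(0, 180) ⇒ config: θ0=180°, θ1=270°, θ2=180°
t=2 rotate(0, -90) ⇒ config: θ0=90°, θ1=270°, θ2=180°
no rival 2-sequence matches.

rotate(0, 180), rotate(0, -90)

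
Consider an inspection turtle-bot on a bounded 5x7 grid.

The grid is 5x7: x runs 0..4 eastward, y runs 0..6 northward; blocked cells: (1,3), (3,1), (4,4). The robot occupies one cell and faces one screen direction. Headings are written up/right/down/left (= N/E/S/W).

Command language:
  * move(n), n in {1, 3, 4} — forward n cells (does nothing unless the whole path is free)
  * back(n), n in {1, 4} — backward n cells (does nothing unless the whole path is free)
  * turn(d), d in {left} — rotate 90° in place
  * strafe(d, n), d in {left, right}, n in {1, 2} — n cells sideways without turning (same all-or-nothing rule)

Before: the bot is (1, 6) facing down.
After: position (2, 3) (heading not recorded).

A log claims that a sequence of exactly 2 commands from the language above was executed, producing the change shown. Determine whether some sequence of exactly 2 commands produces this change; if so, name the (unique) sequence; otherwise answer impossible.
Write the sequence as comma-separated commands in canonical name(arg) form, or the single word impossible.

strafe(left, 1), move(3)

key: running move(3) before strafe(left, 1) would end elsewhere — order is forced
t0: (1, 6) facing down
1. strafe(left, 1) → (2, 6) facing down
2. move(3) → (2, 3) facing down
all 100 alternatives checked — unique.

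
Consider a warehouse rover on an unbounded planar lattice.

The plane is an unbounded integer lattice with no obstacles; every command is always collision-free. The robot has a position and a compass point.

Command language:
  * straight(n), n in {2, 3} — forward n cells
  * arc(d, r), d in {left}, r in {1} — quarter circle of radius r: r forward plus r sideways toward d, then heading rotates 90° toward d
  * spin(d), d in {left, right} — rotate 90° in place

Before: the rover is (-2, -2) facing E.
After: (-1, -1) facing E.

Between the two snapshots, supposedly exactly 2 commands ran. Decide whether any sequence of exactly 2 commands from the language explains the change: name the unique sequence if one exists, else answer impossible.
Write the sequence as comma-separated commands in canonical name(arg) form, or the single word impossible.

key: heading stays E — rotations cancel among the 2 commands
begin: (-2, -2) facing E
t=1 arc(left, 1) ⇒ (-1, -1) facing N
t=2 spin(right) ⇒ (-1, -1) facing E
no other 2-command option fits: unique.

arc(left, 1), spin(right)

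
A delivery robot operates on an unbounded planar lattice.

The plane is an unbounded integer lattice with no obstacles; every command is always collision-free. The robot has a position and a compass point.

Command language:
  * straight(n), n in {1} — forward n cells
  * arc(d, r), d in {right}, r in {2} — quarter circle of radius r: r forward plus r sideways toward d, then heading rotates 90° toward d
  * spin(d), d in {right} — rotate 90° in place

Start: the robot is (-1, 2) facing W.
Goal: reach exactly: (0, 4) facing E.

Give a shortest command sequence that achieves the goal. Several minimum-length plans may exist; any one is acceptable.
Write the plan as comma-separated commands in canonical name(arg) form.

straight(1), spin(right), arc(right, 2)

t0: (-1, 2) facing W
[1] after straight(1): (-2, 2) facing W
[2] after spin(right): (-2, 2) facing N
[3] after arc(right, 2): (0, 4) facing E
no 2-step plan works, so 3 is optimal.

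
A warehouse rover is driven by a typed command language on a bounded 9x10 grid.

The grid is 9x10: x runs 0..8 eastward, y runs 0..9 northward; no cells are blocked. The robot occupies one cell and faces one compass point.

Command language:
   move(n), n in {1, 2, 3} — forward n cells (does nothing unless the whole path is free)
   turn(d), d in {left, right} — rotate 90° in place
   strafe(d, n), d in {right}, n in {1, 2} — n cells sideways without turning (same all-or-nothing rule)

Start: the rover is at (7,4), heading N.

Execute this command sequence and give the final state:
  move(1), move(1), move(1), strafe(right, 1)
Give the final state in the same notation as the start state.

t0: at (7,4), heading N
t=1 move(1) ⇒ at (7,5), heading N
t=2 move(1) ⇒ at (7,6), heading N
t=3 move(1) ⇒ at (7,7), heading N
t=4 strafe(right, 1) ⇒ at (8,7), heading N

at (8,7), heading N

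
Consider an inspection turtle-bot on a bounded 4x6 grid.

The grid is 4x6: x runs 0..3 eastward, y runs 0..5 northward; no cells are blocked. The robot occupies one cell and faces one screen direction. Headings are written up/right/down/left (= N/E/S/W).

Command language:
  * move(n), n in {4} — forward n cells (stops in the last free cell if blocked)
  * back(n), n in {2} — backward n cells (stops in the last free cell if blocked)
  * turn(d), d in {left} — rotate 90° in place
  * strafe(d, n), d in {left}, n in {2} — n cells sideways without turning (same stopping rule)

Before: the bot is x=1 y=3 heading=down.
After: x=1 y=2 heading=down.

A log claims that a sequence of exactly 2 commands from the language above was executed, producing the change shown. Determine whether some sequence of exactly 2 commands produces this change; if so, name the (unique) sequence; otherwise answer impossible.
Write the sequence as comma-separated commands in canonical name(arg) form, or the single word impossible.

key: order matters: swapping move(4) and back(2) lands elsewhere
t0: x=1 y=3 heading=down
t=1 move(4) ⇒ x=1 y=0 heading=down
t=2 back(2) ⇒ x=1 y=2 heading=down
uniquely the one of 16 2-step routes that fits.

move(4), back(2)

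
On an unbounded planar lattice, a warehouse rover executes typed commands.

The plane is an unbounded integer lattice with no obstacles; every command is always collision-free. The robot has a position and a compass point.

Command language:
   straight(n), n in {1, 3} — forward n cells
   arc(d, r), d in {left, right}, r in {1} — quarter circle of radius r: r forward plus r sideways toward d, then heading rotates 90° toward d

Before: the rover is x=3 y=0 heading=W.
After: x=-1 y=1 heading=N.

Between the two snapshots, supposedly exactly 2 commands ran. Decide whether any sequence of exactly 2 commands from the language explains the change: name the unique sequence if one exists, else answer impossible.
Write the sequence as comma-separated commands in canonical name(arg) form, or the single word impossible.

key: running arc(right, 1) before straight(3) would end elsewhere — order is forced
t0: x=3 y=0 heading=W
[1] after straight(3): x=0 y=0 heading=W
[2] after arc(right, 1): x=-1 y=1 heading=N
all 16 alternatives checked — unique.

straight(3), arc(right, 1)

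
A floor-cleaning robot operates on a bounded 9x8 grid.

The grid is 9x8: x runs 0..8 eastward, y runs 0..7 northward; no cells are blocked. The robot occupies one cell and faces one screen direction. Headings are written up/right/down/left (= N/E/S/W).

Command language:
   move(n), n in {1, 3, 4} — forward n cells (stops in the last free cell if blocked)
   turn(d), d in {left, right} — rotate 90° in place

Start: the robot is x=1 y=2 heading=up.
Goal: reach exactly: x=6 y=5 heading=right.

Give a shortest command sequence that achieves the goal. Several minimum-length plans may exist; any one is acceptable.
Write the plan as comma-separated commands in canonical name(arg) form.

move(3), turn(right), move(1), move(4)

initial: x=1 y=2 heading=up
[1] after move(3): x=1 y=5 heading=up
[2] after turn(right): x=1 y=5 heading=right
[3] after move(1): x=2 y=5 heading=right
[4] after move(4): x=6 y=5 heading=right
shorter routes all fall short; 4 is best.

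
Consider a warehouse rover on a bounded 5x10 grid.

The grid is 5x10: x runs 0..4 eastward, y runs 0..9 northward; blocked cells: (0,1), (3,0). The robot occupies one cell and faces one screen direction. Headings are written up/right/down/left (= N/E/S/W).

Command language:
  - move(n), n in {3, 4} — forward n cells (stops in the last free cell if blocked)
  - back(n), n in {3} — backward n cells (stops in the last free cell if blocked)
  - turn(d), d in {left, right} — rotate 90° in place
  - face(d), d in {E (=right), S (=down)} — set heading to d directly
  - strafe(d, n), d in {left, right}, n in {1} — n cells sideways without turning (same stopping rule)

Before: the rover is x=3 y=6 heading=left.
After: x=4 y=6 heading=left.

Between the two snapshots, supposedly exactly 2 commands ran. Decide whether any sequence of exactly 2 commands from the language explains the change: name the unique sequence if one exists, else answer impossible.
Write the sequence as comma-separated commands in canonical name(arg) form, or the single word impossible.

key: the first back(3) runs into the grid edge before its full distance
initial: x=3 y=6 heading=left
1. back(3) → x=4 y=6 heading=left
2. back(3) → x=4 y=6 heading=left
no other 2-command option fits: unique.

back(3), back(3)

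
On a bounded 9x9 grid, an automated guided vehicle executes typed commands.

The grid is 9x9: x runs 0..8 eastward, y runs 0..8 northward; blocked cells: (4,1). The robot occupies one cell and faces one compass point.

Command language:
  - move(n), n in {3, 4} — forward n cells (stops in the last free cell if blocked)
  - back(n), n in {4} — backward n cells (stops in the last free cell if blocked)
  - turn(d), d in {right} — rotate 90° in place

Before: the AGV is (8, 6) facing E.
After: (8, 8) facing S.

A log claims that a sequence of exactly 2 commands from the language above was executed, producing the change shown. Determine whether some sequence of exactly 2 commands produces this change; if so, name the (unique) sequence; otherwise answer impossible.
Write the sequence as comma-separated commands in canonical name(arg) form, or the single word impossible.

turn(right), back(4)

key: back(4) runs into the grid edge before its full distance
t0: (8, 6) facing E
[1] after turn(right): (8, 6) facing S
[2] after back(4): (8, 8) facing S
uniquely the one of 16 2-step routes that fits.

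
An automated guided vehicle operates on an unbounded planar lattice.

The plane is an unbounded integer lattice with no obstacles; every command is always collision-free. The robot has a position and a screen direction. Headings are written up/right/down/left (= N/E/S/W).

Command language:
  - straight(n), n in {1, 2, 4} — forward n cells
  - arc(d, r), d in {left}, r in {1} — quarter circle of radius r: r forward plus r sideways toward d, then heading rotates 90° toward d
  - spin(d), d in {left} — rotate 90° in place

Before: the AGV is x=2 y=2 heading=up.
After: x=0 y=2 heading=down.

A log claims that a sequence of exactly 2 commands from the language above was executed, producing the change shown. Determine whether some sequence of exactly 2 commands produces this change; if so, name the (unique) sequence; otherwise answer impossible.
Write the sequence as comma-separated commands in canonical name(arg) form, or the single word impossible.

arc(left, 1), arc(left, 1)

key: cell and facing (now S) both changed — the 2 commands mix motion and turning
initial: x=2 y=2 heading=up
step 1 (arc(left, 1)): x=1 y=3 heading=left
step 2 (arc(left, 1)): x=0 y=2 heading=down
no rival 2-sequence matches.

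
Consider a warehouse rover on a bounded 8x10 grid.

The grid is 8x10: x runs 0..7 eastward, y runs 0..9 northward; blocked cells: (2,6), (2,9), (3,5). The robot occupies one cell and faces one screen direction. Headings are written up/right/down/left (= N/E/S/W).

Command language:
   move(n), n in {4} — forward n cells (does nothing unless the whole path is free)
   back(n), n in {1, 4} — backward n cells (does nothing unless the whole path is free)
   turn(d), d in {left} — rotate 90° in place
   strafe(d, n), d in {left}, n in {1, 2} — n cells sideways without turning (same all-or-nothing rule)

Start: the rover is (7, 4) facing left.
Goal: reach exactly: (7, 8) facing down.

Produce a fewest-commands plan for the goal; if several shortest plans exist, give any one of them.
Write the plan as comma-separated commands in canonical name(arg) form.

turn(left), back(4)

initial: (7, 4) facing left
t=1 turn(left) ⇒ (7, 4) facing down
t=2 back(4) ⇒ (7, 8) facing down
minimal: 2 command(s), checked below 2.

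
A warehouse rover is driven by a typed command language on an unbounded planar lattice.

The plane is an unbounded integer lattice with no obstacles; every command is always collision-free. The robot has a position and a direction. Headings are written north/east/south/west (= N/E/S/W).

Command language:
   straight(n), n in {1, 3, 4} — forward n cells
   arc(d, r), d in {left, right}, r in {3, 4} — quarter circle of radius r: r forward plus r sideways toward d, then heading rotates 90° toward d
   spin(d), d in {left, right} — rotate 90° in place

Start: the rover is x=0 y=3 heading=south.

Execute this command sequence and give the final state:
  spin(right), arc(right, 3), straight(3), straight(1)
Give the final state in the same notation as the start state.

t0: x=0 y=3 heading=south
[1] after spin(right): x=0 y=3 heading=west
[2] after arc(right, 3): x=-3 y=6 heading=north
[3] after straight(3): x=-3 y=9 heading=north
[4] after straight(1): x=-3 y=10 heading=north

x=-3 y=10 heading=north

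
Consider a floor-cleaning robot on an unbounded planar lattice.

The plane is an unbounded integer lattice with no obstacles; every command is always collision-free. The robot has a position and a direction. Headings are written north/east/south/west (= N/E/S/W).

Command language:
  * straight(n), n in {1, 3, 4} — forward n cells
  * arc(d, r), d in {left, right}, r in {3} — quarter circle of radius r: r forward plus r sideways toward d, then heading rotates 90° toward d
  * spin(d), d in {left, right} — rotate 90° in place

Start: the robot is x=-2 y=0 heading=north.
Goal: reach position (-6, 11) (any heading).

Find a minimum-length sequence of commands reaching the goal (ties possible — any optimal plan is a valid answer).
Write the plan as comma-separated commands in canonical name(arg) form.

initial: x=-2 y=0 heading=north
[1] after straight(4): x=-2 y=4 heading=north
[2] after straight(4): x=-2 y=8 heading=north
[3] after arc(left, 3): x=-5 y=11 heading=west
[4] after straight(1): x=-6 y=11 heading=west
nothing shorter than 4 reaches the goal.

straight(4), straight(4), arc(left, 3), straight(1)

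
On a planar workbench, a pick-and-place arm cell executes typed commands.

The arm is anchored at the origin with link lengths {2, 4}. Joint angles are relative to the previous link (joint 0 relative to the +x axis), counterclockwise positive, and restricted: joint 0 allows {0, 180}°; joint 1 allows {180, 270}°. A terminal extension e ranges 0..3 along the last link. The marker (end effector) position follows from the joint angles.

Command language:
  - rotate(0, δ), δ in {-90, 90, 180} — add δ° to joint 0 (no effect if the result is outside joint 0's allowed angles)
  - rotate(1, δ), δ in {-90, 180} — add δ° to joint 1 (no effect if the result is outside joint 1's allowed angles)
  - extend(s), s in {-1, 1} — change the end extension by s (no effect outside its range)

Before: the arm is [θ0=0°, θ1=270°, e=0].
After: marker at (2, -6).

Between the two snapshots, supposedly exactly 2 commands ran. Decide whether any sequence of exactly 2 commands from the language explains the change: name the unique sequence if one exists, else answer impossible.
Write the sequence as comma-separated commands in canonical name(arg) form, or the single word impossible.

extend(1), extend(1)

initial: [θ0=0°, θ1=270°, e=0]
[1] after extend(1): [θ0=0°, θ1=270°, e=1]
[2] after extend(1): [θ0=0°, θ1=270°, e=2]
no other 2-command option fits: unique.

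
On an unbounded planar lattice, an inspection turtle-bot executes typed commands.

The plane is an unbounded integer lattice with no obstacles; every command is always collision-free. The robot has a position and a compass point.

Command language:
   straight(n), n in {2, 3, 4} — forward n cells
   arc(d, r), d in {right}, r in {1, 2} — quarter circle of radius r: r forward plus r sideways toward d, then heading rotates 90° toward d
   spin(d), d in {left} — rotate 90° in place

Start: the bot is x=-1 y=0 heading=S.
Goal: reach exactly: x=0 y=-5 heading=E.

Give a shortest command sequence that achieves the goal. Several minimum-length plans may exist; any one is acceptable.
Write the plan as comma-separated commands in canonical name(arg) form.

t0: x=-1 y=0 heading=S
t=1 straight(4) ⇒ x=-1 y=-4 heading=S
t=2 spin(left) ⇒ x=-1 y=-4 heading=E
t=3 arc(right, 1) ⇒ x=0 y=-5 heading=S
t=4 spin(left) ⇒ x=0 y=-5 heading=E
nothing shorter than 4 reaches the goal.

straight(4), spin(left), arc(right, 1), spin(left)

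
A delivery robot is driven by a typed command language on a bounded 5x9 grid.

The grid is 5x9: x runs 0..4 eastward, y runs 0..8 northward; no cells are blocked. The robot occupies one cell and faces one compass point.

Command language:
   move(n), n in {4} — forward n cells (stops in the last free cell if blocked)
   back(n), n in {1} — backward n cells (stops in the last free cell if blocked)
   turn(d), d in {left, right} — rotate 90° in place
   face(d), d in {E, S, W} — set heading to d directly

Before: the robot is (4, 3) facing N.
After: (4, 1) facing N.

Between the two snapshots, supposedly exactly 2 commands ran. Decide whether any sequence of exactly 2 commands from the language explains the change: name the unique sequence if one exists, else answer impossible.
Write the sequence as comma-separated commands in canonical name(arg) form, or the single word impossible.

key: still facing N at the end — nothing in the sequence rotates
t0: (4, 3) facing N
1. back(1) → (4, 2) facing N
2. back(1) → (4, 1) facing N
no other 2-command option fits: unique.

back(1), back(1)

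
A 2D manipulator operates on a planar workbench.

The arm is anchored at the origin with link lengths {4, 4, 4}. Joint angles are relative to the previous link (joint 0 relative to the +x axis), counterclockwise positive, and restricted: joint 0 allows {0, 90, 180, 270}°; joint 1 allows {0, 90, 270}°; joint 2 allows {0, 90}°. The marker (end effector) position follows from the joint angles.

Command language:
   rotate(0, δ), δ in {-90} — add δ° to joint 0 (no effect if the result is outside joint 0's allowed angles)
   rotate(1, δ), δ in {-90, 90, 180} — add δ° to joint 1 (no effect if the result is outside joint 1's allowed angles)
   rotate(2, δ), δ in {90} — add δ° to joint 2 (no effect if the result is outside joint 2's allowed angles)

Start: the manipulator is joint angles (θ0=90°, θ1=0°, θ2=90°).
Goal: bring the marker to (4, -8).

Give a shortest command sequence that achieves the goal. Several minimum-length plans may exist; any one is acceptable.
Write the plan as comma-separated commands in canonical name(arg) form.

initial: joint angles (θ0=90°, θ1=0°, θ2=90°)
t=1 rotate(0, -90) ⇒ joint angles (θ0=0°, θ1=0°, θ2=90°)
t=2 rotate(0, -90) ⇒ joint angles (θ0=270°, θ1=0°, θ2=90°)
nothing shorter than 2 reaches the goal.

rotate(0, -90), rotate(0, -90)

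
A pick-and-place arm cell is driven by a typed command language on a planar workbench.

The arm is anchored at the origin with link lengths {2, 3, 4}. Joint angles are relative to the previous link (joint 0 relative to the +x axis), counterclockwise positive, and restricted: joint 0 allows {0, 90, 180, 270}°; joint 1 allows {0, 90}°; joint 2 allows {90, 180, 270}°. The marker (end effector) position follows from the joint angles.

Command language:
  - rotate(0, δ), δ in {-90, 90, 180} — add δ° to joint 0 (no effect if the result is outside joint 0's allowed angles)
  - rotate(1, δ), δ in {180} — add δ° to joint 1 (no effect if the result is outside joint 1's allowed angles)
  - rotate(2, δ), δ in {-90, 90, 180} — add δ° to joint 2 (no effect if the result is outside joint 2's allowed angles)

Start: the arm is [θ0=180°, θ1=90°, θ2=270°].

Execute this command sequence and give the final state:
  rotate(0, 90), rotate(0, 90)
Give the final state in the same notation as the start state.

begin: [θ0=180°, θ1=90°, θ2=270°]
1. rotate(0, 90) → [θ0=270°, θ1=90°, θ2=270°]
2. rotate(0, 90) → [θ0=0°, θ1=90°, θ2=270°]

[θ0=0°, θ1=90°, θ2=270°]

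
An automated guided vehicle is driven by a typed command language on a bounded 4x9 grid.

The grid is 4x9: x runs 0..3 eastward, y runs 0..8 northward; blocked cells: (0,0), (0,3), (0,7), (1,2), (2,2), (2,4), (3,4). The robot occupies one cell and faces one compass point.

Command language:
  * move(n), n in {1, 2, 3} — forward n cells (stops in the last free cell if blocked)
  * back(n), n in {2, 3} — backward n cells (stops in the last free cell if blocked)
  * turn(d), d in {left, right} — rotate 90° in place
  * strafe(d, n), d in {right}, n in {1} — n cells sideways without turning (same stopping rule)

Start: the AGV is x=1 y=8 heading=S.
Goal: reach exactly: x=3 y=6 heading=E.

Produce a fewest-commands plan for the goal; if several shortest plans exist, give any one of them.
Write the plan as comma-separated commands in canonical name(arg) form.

t0: x=1 y=8 heading=S
[1] after move(2): x=1 y=6 heading=S
[2] after turn(left): x=1 y=6 heading=E
[3] after move(2): x=3 y=6 heading=E
shorter routes all fall short; 3 is best.

move(2), turn(left), move(2)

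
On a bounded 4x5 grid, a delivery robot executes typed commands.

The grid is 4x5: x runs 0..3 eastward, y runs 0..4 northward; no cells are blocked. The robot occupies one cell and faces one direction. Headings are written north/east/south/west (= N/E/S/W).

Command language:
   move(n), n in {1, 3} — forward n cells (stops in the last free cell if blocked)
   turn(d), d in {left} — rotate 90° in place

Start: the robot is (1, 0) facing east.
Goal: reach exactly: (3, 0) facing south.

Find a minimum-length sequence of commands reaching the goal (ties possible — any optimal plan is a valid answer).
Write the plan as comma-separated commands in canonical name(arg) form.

start: (1, 0) facing east
1. move(3) → (3, 0) facing east
2. turn(left) → (3, 0) facing north
3. turn(left) → (3, 0) facing west
4. turn(left) → (3, 0) facing south
minimal: 4 command(s), checked below 4.

move(3), turn(left), turn(left), turn(left)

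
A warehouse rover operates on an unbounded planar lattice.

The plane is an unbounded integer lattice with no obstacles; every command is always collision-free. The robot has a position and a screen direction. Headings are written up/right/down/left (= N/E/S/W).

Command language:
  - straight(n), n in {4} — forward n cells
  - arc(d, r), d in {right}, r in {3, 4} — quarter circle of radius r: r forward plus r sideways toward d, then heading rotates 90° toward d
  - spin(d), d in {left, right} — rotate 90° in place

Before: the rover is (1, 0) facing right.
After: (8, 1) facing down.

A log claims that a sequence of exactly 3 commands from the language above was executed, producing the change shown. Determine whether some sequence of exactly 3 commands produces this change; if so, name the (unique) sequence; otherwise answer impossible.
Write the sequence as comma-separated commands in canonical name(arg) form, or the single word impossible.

spin(left), arc(right, 4), arc(right, 3)

key: running arc(right, 3) before spin(left) would end elsewhere — order is forced
start: (1, 0) facing right
[1] after spin(left): (1, 0) facing up
[2] after arc(right, 4): (5, 4) facing right
[3] after arc(right, 3): (8, 1) facing down
no other 3-command option fits: unique.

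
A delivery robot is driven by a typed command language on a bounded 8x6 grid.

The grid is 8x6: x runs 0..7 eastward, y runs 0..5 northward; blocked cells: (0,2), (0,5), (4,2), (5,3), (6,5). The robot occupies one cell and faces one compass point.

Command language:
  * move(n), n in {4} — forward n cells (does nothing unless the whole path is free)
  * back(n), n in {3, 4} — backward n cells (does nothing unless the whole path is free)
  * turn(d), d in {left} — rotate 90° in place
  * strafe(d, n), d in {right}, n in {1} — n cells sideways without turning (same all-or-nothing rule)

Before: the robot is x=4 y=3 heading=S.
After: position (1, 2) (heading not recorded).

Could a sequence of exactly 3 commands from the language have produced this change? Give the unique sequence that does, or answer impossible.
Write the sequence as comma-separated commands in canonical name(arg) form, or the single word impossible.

turn(left), back(3), strafe(right, 1)

key: running strafe(right, 1) before turn(left) would end elsewhere — order is forced
from: x=4 y=3 heading=S
step 1 (turn(left)): x=4 y=3 heading=E
step 2 (back(3)): x=1 y=3 heading=E
step 3 (strafe(right, 1)): x=1 y=2 heading=E
all 125 alternatives checked — unique.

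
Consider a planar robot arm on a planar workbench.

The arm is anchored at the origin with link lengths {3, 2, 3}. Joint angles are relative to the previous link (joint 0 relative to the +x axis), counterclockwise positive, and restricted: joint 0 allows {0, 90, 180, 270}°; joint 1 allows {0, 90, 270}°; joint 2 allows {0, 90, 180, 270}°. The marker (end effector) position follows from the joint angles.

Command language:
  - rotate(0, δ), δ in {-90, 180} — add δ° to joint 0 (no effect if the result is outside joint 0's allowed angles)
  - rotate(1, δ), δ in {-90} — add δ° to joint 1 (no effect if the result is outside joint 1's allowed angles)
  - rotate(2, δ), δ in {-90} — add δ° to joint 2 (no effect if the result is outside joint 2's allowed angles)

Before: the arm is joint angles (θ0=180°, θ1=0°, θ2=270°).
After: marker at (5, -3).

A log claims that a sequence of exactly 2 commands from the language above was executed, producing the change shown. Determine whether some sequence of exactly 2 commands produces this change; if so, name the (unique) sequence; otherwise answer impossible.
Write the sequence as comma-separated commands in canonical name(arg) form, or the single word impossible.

rotate(0, -90), rotate(0, -90)

t0: joint angles (θ0=180°, θ1=0°, θ2=270°)
t=1 rotate(0, -90) ⇒ joint angles (θ0=90°, θ1=0°, θ2=270°)
t=2 rotate(0, -90) ⇒ joint angles (θ0=0°, θ1=0°, θ2=270°)
uniquely the one of 16 2-step routes that fits.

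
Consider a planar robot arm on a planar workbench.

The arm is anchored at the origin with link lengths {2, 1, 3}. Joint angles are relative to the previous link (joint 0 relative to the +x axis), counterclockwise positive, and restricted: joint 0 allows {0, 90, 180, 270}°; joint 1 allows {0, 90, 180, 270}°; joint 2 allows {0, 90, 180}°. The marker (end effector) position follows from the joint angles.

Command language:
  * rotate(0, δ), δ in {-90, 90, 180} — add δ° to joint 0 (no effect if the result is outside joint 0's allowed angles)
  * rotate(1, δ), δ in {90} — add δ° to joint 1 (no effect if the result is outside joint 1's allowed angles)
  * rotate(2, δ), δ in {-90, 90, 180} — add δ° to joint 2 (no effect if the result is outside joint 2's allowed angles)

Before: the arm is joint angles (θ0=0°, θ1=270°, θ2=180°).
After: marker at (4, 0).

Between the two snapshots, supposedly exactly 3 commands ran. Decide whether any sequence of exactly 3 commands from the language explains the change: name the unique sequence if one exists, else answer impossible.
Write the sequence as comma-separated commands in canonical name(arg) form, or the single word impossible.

rotate(1, 90), rotate(1, 90), rotate(1, 90)

from: joint angles (θ0=0°, θ1=270°, θ2=180°)
step 1 (rotate(1, 90)): joint angles (θ0=0°, θ1=0°, θ2=180°)
step 2 (rotate(1, 90)): joint angles (θ0=0°, θ1=90°, θ2=180°)
step 3 (rotate(1, 90)): joint angles (θ0=0°, θ1=180°, θ2=180°)
no rival 3-sequence matches.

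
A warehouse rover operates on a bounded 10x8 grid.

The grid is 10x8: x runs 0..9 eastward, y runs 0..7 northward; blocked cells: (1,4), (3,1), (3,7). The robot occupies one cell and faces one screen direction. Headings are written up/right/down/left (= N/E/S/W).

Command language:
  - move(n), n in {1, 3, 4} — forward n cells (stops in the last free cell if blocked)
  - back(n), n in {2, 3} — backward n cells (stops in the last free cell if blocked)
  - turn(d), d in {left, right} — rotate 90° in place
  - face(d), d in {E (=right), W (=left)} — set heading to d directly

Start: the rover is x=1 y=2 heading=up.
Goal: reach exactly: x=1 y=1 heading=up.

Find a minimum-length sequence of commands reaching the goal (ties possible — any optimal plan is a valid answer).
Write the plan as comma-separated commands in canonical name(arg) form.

t0: x=1 y=2 heading=up
t=1 move(1) ⇒ x=1 y=3 heading=up
t=2 back(2) ⇒ x=1 y=1 heading=up
no 1-step plan works, so 2 is optimal.

move(1), back(2)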